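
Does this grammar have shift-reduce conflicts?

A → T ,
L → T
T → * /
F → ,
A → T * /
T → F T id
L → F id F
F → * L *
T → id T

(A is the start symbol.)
A shift-reduce conflict occurs when an LR(0) state has both:
  - a complete (reduce) item [A → α .] (dot at the end), and
  - a shift item [B → β . c γ] (dot before a terminal).

Augment with A' → A and build the canonical LR(0) collection (I0 = CLOSURE({[A' → . A]}), then GOTO on every symbol after a dot until no new states appear). It has 20 states:
  I0: { [A → . T * /], [A → . T ,], [A' → . A], [F → . * L *], [F → . ,], [T → . * /], [T → . F T id], [T → . id T] }  — shift
  I1: { [F → * . L *], [F → . * L *], [F → . ,], [L → . F id F], [L → . T], [T → * . /], [T → . * /], [T → . F T id], [T → . id T] }  — shift
  I2: { [F → , .] }  — reduce
  I3: { [A' → A .] }  — accept
  I4: { [F → . * L *], [F → . ,], [T → . * /], [T → . F T id], [T → . id T], [T → F . T id] }  — shift
  I5: { [A → T . * /], [A → T . ,] }  — shift
  I6: { [F → . * L *], [F → . ,], [T → . * /], [T → . F T id], [T → . id T], [T → id . T] }  — shift
  I7: { [T → id T .] }  — reduce
  I8: { [A → T * . /] }  — shift
  I9: { [A → T , .] }  — reduce
  I10: { [A → T * / .] }  — reduce
  I11: { [T → F T . id] }  — shift
  I12: { [T → F T id .] }  — reduce
  I13: { [T → * / .] }  — reduce
  I14: { [F → . * L *], [F → . ,], [L → F . id F], [T → . * /], [T → . F T id], [T → . id T], [T → F . T id] }  — shift
  I15: { [F → * L . *] }  — shift
  I16: { [L → T .] }  — reduce
  I17: { [F → * L * .] }  — reduce
  I18: { [F → . * L *], [F → . ,], [L → F id . F], [T → . * /], [T → . F T id], [T → . id T], [T → id . T] }  — shift
  I19: { [F → . * L *], [F → . ,], [L → F id F .], [T → . * /], [T → . F T id], [T → . id T], [T → F . T id] }  — shift, reduce

I19 contains reduce item [L → F id F .] and shift items [F → . * L *], [F → . ,], [T → . * /], [T → . id T] — shift-reduce conflict.

Answer: Yes — I19: [L → F id F .] vs [F → . * L *]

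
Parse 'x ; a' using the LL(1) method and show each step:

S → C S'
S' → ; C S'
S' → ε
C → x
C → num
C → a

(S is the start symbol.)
Stack is shown with the top on the left.

Stack     Input    Action
-------------------------
S $       x ; a $  output S → C S'
C S' $    x ; a $  output C → x
x S' $    x ; a $  match 'x'
S' $      ; a $    output S' → ; C S'
; C S' $  ; a $    match ';'
C S' $    a $      output C → a
a S' $    a $      match 'a'
S' $      $        output S' → ε
$         $        accept

The string is accepted.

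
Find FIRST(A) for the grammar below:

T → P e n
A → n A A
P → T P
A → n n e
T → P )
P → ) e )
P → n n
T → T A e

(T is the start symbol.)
{ 'n' }

To compute FIRST(A), examine every production with A on the left-hand side, reading each right-hand side left to right until a non-nullable symbol is reached.

From A → n A A:
  - n is a terminal: add 'n' and stop
From A → n n e:
  - n is a terminal: add 'n' and stop

Collecting: FIRST(A) = { 'n' }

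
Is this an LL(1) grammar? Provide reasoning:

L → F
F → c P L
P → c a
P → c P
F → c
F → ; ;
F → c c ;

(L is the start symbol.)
No. Predict set conflict for F: { 'c' }

For F:
  PREDICT(F → c P L) = { 'c' }
  PREDICT(F → c) = { 'c' }
  PREDICT(F → ';' ';') = { ';' }
  PREDICT(F → c c ';') = { 'c' }
For P:
  PREDICT(P → c a) = { 'c' }
  PREDICT(P → c P) = { 'c' }
L has a single production, so nothing to check there.

Conflict found: Predict set conflict for F: { 'c' }
The grammar is NOT LL(1).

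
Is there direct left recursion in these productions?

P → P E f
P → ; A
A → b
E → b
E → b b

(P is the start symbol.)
P → P E f: LEFT RECURSIVE (starts with P)
P → ; A: starts with ';'
A → b: starts with b
E → b: starts with b
E → b b: starts with b

The grammar has direct left recursion on: P.

Answer: Yes, P is left-recursive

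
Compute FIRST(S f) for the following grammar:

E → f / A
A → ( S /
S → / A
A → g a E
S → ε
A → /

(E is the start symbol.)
FIRST sets of the non-terminals involved (from the grammar, by fixed-point iteration):
  FIRST(S) = { '/', ε }

To compute FIRST(S f), process the symbols left to right:
Symbol S is a non-terminal. Add FIRST(S) \ {ε} = { '/' }
S is nullable (ε ∈ FIRST(S)), continue to the next symbol.
Symbol f is a terminal. Add 'f' and stop.
FIRST(S f) = { '/', 'f' }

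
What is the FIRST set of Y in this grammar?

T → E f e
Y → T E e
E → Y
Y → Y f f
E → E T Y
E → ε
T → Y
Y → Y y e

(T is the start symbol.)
{ 'f' }

FIRST sets of the other non-terminals involved (by the same procedure, iterated to a fixed point):
  FIRST(T) = { 'f' }

From Y → T E e:
  - T is a non-terminal: add FIRST(T) \ {ε} = { 'f' }
    T is not nullable, so stop
From Y → Y f f:
  - Y is the symbol being defined: contributes nothing new
    Y is not nullable, so stop
From Y → Y y e:
  - Y is the symbol being defined: contributes nothing new
    Y is not nullable, so stop

Collecting: FIRST(Y) = { 'f' }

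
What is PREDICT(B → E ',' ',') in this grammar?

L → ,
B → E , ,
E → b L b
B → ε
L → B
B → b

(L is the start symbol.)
{ 'b' }

PREDICT(B → E ',' ',') = (FIRST(RHS) \ {ε}) ∪ (FOLLOW(B) if ε ∈ FIRST(RHS), i.e. RHS ⇒* ε)
FIRST(E) = { 'b' }
FIRST(E ',' ',') = { 'b' }
ε ∉ FIRST(E ',' ','), so FOLLOW(B) is not added.
PREDICT(B → E ',' ',') = { 'b' }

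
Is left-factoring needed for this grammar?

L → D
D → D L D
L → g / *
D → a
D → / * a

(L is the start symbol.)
Left-factoring is needed when two productions for the same non-terminal
share a common prefix on the right-hand side.

Productions for L:
  L → D
  L → g / *
Productions for D:
  D → D L D
  D → a
  D → / * a

No common prefixes found.

Answer: No, left-factoring is not needed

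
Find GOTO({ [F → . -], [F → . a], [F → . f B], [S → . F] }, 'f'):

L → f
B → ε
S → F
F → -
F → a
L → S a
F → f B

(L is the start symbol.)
GOTO(I, 'f') = CLOSURE({ [A → αX.β] : [A → α.Xβ] ∈ I, X = 'f' })

Items with dot before 'f', with the dot advanced:
  [F → . f B] → [F → f . B]
Closure of the advanced items:
  [F → f . B] has the dot before B: add [B → .]

GOTO = { [B → .], [F → f . B] }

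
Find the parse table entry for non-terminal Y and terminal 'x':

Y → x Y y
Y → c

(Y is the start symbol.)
To find M[Y, 'x'], we find productions for Y where 'x' is in the predict set (PREDICT(N → α) = (FIRST(α) \ {ε}) ∪ (FOLLOW(N) if α ⇒* ε)).

Y → x Y y: PREDICT = { 'x' }
  'x' is in predict set, so this production goes in M[Y, 'x']
Y → c: PREDICT = { 'c' }

M[Y, 'x'] = Y → x Y y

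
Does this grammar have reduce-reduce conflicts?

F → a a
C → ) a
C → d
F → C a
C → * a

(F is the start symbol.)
No reduce-reduce conflicts

Augment with F' → F and build the canonical LR(0) collection (I0 = CLOSURE({[F' → . F]}), then GOTO on every symbol after a dot until no new states appear). It has 11 states:
  I0: { [C → . ) a], [C → . * a], [C → . d], [F → . C a], [F → . a a], [F' → . F] }  — shift
  I1: { [C → ) . a] }  — shift
  I2: { [C → * . a] }  — shift
  I3: { [F → C . a] }  — shift
  I4: { [F' → F .] }  — accept
  I5: { [F → a . a] }  — shift
  I6: { [C → d .] }  — reduce
  I7: { [F → a a .] }  — reduce
  I8: { [F → C a .] }  — reduce
  I9: { [C → * a .] }  — reduce
  I10: { [C → ) a .] }  — reduce

No state contains more than one complete item.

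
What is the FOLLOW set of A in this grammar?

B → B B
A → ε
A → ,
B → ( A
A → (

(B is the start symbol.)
{ $, '(' }

In B → ( A: A is at the end, add FOLLOW(B)

The FOLLOW sets referred to above (computed the same way, to a fixed point):
  FOLLOW(B) = { $, '(' }

Taking the union: FOLLOW(A) = { $, '(' }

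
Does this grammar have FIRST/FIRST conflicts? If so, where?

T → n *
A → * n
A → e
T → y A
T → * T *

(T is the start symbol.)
Productions for T:
  T → n *: FIRST = { 'n' }
  T → y A: FIRST = { 'y' }
  T → * T *: FIRST = { '*' }
Productions for A:
  A → * n: FIRST = { '*' }
  A → e: FIRST = { 'e' }

All alternatives of each non-terminal have pairwise disjoint FIRST sets.

Answer: No FIRST/FIRST conflicts.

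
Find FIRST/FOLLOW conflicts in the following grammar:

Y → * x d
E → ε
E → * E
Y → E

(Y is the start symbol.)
No FIRST/FOLLOW conflicts.

A FIRST/FOLLOW conflict occurs when a non-terminal N has a nullable alternative N → β (β ⇒* ε) and another alternative N → α with FIRST(α) ∩ FOLLOW(N) ≠ ∅: on such a lookahead the parser cannot decide between expanding α and letting N vanish via β.

Nullable non-terminals: E, Y.
FIRST sets used below: FIRST(E) = { '*', ε }

E: nullable alternative(s) E → ε; FOLLOW(E) = { $ }
  E → ε: FIRST \ {ε} = { } — this is the only nullable alternative, skip
  E → * E: FIRST \ {ε} = { '*' } — disjoint from FOLLOW(E)

Y: nullable alternative(s) Y → E; FOLLOW(Y) = { $ }
  Y → * x d: FIRST \ {ε} = { '*' } — disjoint from FOLLOW(Y)
  Y → E: FIRST \ {ε} = { '*' } — this is the only nullable alternative, skip

No FIRST/FOLLOW conflicts found.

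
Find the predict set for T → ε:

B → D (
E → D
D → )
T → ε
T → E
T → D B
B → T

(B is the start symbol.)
{ $ }

PREDICT(T → ε) = (FIRST(RHS) \ {ε}) ∪ (FOLLOW(T) if ε ∈ FIRST(RHS), i.e. RHS ⇒* ε)
The right-hand side is ε (FIRST(ε) = { ε }), so the predict set is FOLLOW(T) = { $ }
PREDICT(T → ε) = { $ }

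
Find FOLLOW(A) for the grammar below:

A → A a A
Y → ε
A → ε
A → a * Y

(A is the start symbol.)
{ $, 'a' }

A is the start symbol, so $ ∈ FOLLOW(A).
In A → A a A: A is followed by a A, add FIRST(a A) \ {ε} = { 'a' }
In A → A a A: A is at the end; this adds FOLLOW(A) to itself — nothing new

Taking the union: FOLLOW(A) = { $, 'a' }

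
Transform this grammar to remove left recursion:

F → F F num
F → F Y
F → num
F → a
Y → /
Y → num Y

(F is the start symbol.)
F is directly left-recursive. The standard transformation for
  A → A α₁ | ... | A α_m | β₁ | ... | β_n
is
  A  → β₁ A' | ... | β_n A'
  A' → α₁ A' | ... | α_m A' | ε

F → num becomes F → num F'
F → a becomes F → a F'
F → F F num becomes F' → F num F'
F → F Y becomes F' → Y F'
Add F' → ε

Productions for other non-terminals are unchanged:
  Y → /
  Y → num Y

Resulting grammar:
F → num F'
F → a F'
F' → F num F'
F' → Y F'
F' → ε
Y → /
Y → num Y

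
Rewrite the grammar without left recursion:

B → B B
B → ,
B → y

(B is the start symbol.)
B → , B'
B → y B'
B' → B B'
B' → ε

B is directly left-recursive. The standard transformation for
  A → A α₁ | ... | A α_m | β₁ | ... | β_n
is
  A  → β₁ A' | ... | β_n A'
  A' → α₁ A' | ... | α_m A' | ε

B → , becomes B → , B'
B → y becomes B → y B'
B → B B becomes B' → B B'
Add B' → ε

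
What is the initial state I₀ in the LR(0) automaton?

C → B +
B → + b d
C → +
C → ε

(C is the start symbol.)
{ [B → . + b d], [C → . +], [C → . B +], [C → .], [C' → . C] }

First, augment the grammar with C' → C
I₀ = CLOSURE({ [C' → . C] }):
  [C' → . C] has the dot before C: add [C → . B +], [C → . +], [C → .]
  [C → . B +] has the dot before B: add [B → . + b d]
No further items can be added.

I₀ = { [B → . + b d], [C → . +], [C → . B +], [C → .], [C' → . C] }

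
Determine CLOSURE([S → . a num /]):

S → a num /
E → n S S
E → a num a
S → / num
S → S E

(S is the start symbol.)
To compute CLOSURE, for each item [A → α.Bβ] where B is a non-terminal, add [B → .γ] for all productions B → γ; repeat for the newly added items until nothing changes.

Start with: [S → . a num /]
The dot precedes the terminal a, so nothing is added.

CLOSURE = { [S → . a num /] }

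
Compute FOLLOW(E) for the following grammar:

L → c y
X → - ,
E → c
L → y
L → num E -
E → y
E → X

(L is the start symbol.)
In L → num E -: E is followed by '-', add FIRST('-') \ {ε} = { '-' }

Taking the union: FOLLOW(E) = { '-' }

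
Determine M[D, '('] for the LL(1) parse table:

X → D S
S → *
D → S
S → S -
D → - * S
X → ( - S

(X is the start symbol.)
Empty (error entry)

To find M[D, '('], we find productions for D where '(' is in the predict set (PREDICT(N → α) = (FIRST(α) \ {ε}) ∪ (FOLLOW(N) if α ⇒* ε)).

Relevant sets:
  FIRST(S) = { '*' }

D → S: PREDICT = { '*' }
D → - * S: PREDICT = { '-' }

M[D, '('] is empty (no production applies)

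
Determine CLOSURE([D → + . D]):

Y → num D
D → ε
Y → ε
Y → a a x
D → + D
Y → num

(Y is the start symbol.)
{ [D → + . D], [D → . + D], [D → .] }

To compute CLOSURE, for each item [A → α.Bβ] where B is a non-terminal, add [B → .γ] for all productions B → γ; repeat for the newly added items until nothing changes.

Start with: [D → + . D]
  [D → + . D] has the dot before D: add [D → .], [D → . + D]
No further items can be added.

CLOSURE = { [D → + . D], [D → . + D], [D → .] }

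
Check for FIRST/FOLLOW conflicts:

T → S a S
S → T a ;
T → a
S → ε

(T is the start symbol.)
Yes. S → T a ';' with FOLLOW(S) on { 'a' }

A FIRST/FOLLOW conflict occurs when a non-terminal N has a nullable alternative N → β (β ⇒* ε) and another alternative N → α with FIRST(α) ∩ FOLLOW(N) ≠ ∅: on such a lookahead the parser cannot decide between expanding α and letting N vanish via β.

Nullable non-terminals: S.
FIRST sets used below: FIRST(T) = { 'a' }

S: nullable alternative(s) S → ε; FOLLOW(S) = { $, 'a' }
  S → T a ;: FIRST \ {ε} = { 'a' } — overlaps FOLLOW(S) on { 'a' }: CONFLICT
  S → ε: FIRST \ {ε} = { } — this is the only nullable alternative, skip

T has no nullable alternative, so no FIRST/FOLLOW check is needed there.

So the grammar has 1 FIRST/FOLLOW conflict (marked CONFLICT above).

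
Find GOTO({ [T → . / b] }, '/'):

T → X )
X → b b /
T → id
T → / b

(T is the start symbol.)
{ [T → / . b] }

GOTO(I, '/') = CLOSURE({ [A → αX.β] : [A → α.Xβ] ∈ I, X = '/' })

Items with dot before '/', with the dot advanced:
  [T → . / b] → [T → / . b]
Closure adds nothing (no advanced item has the dot before a non-terminal).

GOTO = { [T → / . b] }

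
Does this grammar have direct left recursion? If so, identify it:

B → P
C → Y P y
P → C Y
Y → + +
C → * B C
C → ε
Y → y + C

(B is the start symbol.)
Direct left recursion occurs when N → N α for some non-terminal N (the right-hand side begins with the left-hand side itself).

B → P: starts with P
C → Y P y: starts with Y
P → C Y: starts with C
Y → + +: starts with '+'
C → * B C: starts with '*'
C → ε: starts with ε
Y → y + C: starts with y

No direct left recursion found.

Answer: No direct left recursion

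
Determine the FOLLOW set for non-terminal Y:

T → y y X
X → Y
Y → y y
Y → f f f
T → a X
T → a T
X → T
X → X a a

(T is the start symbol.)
{ $, 'a' }

To compute FOLLOW(Y), find every occurrence of Y on a right-hand side N → α Y β: add FIRST(β) \ {ε}, and if β is empty or nullable also add FOLLOW(N). Iterate to a fixed point.

In X → Y: Y is at the end, add FOLLOW(X)

The FOLLOW sets referred to above (computed the same way, to a fixed point):
  FOLLOW(X) = { $, 'a' }

Taking the union: FOLLOW(Y) = { $, 'a' }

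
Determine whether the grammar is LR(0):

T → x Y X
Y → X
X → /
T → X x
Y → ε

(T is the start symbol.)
Augment with T' → T and build the canonical LR(0) collection (I0 = CLOSURE({[T' → . T]}), then GOTO on every symbol after a dot until no new states appear). It has 9 states:
  I0: { [T → . X x], [T → . x Y X], [T' → . T], [X → . /] }  — shift
  I1: { [X → / .] }  — reduce
  I2: { [T' → T .] }  — accept
  I3: { [T → X . x] }  — shift
  I4: { [T → x . Y X], [X → . /], [Y → . X], [Y → .] }  — shift, reduce
  I5: { [Y → X .] }  — reduce
  I6: { [T → x Y . X], [X → . /] }  — shift
  I7: { [T → x Y X .] }  — reduce
  I8: { [T → X x .] }  — reduce

Conflict in state I4:
  Shift-reduce conflict between [Y → .] and [X → . /]
So the grammar is NOT LR(0).

Answer: No. Shift-reduce conflict between [Y → .] and [X → . /]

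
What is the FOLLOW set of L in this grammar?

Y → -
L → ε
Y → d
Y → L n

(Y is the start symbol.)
In Y → L n: L is followed by n, add FIRST(n) \ {ε} = { 'n' }

Taking the union: FOLLOW(L) = { 'n' }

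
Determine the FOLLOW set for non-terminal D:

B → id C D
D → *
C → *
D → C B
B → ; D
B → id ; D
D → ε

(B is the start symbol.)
{ $ }

In B → id C D: D is at the end, add FOLLOW(B)
In B → ; D: D is at the end, add FOLLOW(B)
In B → id ; D: D is at the end, add FOLLOW(B)

The FOLLOW sets referred to above (computed the same way, to a fixed point):
  FOLLOW(B) = { $ }

Taking the union: FOLLOW(D) = { $ }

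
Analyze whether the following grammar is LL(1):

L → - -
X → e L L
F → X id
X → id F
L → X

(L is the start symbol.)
Yes, the grammar is LL(1).

A grammar is LL(1) if for each non-terminal N with multiple productions, the predict sets of those productions are pairwise disjoint, where PREDICT(N → α) = (FIRST(α) \ {ε}) ∪ (FOLLOW(N) if α ⇒* ε).

Relevant sets:
  FIRST(X) = { 'e', 'id' }

For L:
  PREDICT(L → '-' '-') = { '-' }
  PREDICT(L → X) = { 'e', 'id' }
For X:
  PREDICT(X → e L L) = { 'e' }
  PREDICT(X → id F) = { 'id' }
F has a single production, so nothing to check there.

All predict sets are disjoint. The grammar IS LL(1).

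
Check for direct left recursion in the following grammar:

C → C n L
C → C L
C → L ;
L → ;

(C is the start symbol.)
Yes, C is left-recursive

Direct left recursion occurs when N → N α for some non-terminal N (the right-hand side begins with the left-hand side itself).

C → C n L: LEFT RECURSIVE (starts with C)
C → C L: LEFT RECURSIVE (starts with C)
C → L ;: starts with L
L → ;: starts with ';'

The grammar has direct left recursion on: C.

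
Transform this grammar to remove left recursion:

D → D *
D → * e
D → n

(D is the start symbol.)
D → * e D'
D → n D'
D' → * D'
D' → ε

D is directly left-recursive. The standard transformation for
  A → A α₁ | ... | A α_m | β₁ | ... | β_n
is
  A  → β₁ A' | ... | β_n A'
  A' → α₁ A' | ... | α_m A' | ε

D → * e becomes D → * e D'
D → n becomes D → n D'
D → D * becomes D' → * D'
Add D' → ε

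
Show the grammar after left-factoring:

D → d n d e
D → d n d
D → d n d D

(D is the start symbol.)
Left-factoring transforms A → αβ₁ | αβ₂ into A → αA' and A' → β₁ | β₂
(α is the longest common prefix among the alternatives). Repeat until
no nonterminal has two alternatives with a common prefix.

Round 1: D has alternatives sharing prefix 'd n d'. Introduce D': D → d n d D'
  Add: D' → e
  Add: D' → ε
  Add: D' → D

No remaining common prefixes — done.

Resulting grammar:
D → d n d D'
D' → e
D' → ε
D' → D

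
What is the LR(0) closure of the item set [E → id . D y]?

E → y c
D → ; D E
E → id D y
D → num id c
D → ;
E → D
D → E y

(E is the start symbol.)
To compute CLOSURE, for each item [A → α.Bβ] where B is a non-terminal, add [B → .γ] for all productions B → γ; repeat for the newly added items until nothing changes.

Start with: [E → id . D y]
  [E → id . D y] has the dot before D: add [D → . ; D E], [D → . num id c], [D → . ;], [D → . E y]
  [D → . E y] has the dot before E: add [E → . y c], [E → . id D y], [E → . D]
No further items can be added.

CLOSURE = { [D → . ; D E], [D → . ;], [D → . E y], [D → . num id c], [E → . D], [E → . id D y], [E → . y c], [E → id . D y] }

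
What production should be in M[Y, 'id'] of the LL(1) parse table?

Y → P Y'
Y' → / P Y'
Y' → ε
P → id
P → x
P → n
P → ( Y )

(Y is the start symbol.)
To find M[Y, 'id'], we find productions for Y where 'id' is in the predict set (PREDICT(N → α) = (FIRST(α) \ {ε}) ∪ (FOLLOW(N) if α ⇒* ε)).

Relevant sets:
  FIRST(P) = { '(', 'id', 'n', 'x' }

Y → P Y': PREDICT = { '(', 'id', 'n', 'x' }
  'id' is in predict set, so this production goes in M[Y, 'id']

M[Y, 'id'] = Y → P Y'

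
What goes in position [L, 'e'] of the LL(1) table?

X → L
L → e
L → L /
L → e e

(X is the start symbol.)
L → e, L → L /, L → e e

To find M[L, 'e'], we find productions for L where 'e' is in the predict set (PREDICT(N → α) = (FIRST(α) \ {ε}) ∪ (FOLLOW(N) if α ⇒* ε)).

Relevant sets:
  FIRST(L) = { 'e' }

L → e: PREDICT = { 'e' }
  'e' is in predict set, so this production goes in M[L, 'e']
L → L /: PREDICT = { 'e' }
  'e' is in predict set, so this production goes in M[L, 'e']
L → e e: PREDICT = { 'e' }
  'e' is in predict set, so this production goes in M[L, 'e']

M[L, 'e'] = L → e, L → L /, L → e e  (a multiply-defined cell — the grammar is not LL(1))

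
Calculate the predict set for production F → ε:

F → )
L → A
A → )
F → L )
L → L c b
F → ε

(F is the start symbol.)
PREDICT(F → ε) = (FIRST(RHS) \ {ε}) ∪ (FOLLOW(F) if ε ∈ FIRST(RHS), i.e. RHS ⇒* ε)
The right-hand side is ε (FIRST(ε) = { ε }), so the predict set is FOLLOW(F) = { $ }
PREDICT(F → ε) = { $ }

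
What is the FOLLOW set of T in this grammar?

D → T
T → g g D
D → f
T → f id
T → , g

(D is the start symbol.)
To compute FOLLOW(T), find every occurrence of T on a right-hand side N → α T β: add FIRST(β) \ {ε}, and if β is empty or nullable also add FOLLOW(N). Iterate to a fixed point.

In D → T: T is at the end, add FOLLOW(D)

The FOLLOW sets referred to above (computed the same way, to a fixed point):
  FOLLOW(D) = { $ }

Taking the union: FOLLOW(T) = { $ }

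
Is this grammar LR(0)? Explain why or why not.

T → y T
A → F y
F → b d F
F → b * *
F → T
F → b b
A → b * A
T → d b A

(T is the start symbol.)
Yes, the grammar is LR(0)

Augment with T' → T and build the canonical LR(0) collection (I0 = CLOSURE({[T' → . T]}), then GOTO on every symbol after a dot until no new states appear). It has 19 states:
  I0: { [T → . d b A], [T → . y T], [T' → . T] }  — shift
  I1: { [T' → T .] }  — accept
  I2: { [T → d . b A] }  — shift
  I3: { [T → . d b A], [T → . y T], [T → y . T] }  — shift
  I4: { [T → y T .] }  — reduce
  I5: { [A → . F y], [A → . b * A], [F → . T], [F → . b * *], [F → . b b], [F → . b d F], [T → . d b A], [T → . y T], [T → d b . A] }  — shift
  I6: { [T → d b A .] }  — reduce
  I7: { [A → F . y] }  — shift
  I8: { [F → T .] }  — reduce
  I9: { [A → b . * A], [F → b . * *], [F → b . b], [F → b . d F] }  — shift
  I10: { [A → . F y], [A → . b * A], [A → b * . A], [F → . T], [F → . b * *], [F → . b b], [F → . b d F], [F → b * . *], [T → . d b A], [T → . y T] }  — shift
  I11: { [F → b b .] }  — reduce
  I12: { [F → . T], [F → . b * *], [F → . b b], [F → . b d F], [F → b d . F], [T → . d b A], [T → . y T] }  — shift
  I13: { [F → b d F .] }  — reduce
  I14: { [F → b . * *], [F → b . b], [F → b . d F] }  — shift
  I15: { [F → b * . *] }  — shift
  I16: { [F → b * * .] }  — reduce
  I17: { [A → b * A .] }  — reduce
  I18: { [A → F y .] }  — reduce

Every state is either a pure shift/goto state or contains exactly one complete item and nothing to shift — no conflicts. The grammar is LR(0).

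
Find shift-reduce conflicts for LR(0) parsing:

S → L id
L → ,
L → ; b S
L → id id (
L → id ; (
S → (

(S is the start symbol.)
No shift-reduce conflicts

A shift-reduce conflict occurs when an LR(0) state has both:
  - a complete (reduce) item [A → α .] (dot at the end), and
  - a shift item [B → β . c γ] (dot before a terminal).

Augment with S' → S and build the canonical LR(0) collection (I0 = CLOSURE({[S' → . S]}), then GOTO on every symbol after a dot until no new states appear). It has 14 states:
  I0: { [L → . ,], [L → . ; b S], [L → . id ; (], [L → . id id (], [S → . (], [S → . L id], [S' → . S] }  — shift
  I1: { [S → ( .] }  — reduce
  I2: { [L → , .] }  — reduce
  I3: { [L → ; . b S] }  — shift
  I4: { [S → L . id] }  — shift
  I5: { [S' → S .] }  — accept
  I6: { [L → id . ; (], [L → id . id (] }  — shift
  I7: { [L → id ; . (] }  — shift
  I8: { [L → id id . (] }  — shift
  I9: { [L → id id ( .] }  — reduce
  I10: { [L → id ; ( .] }  — reduce
  I11: { [S → L id .] }  — reduce
  I12: { [L → . ,], [L → . ; b S], [L → . id ; (], [L → . id id (], [L → ; b . S], [S → . (], [S → . L id] }  — shift
  I13: { [L → ; b S .] }  — reduce

No state contains both a complete item and a shift item.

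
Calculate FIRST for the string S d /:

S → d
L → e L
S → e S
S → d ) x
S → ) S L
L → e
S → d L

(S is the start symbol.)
FIRST sets of the non-terminals involved (from the grammar, by fixed-point iteration):
  FIRST(S) = { ')', 'd', 'e' }

To compute FIRST(S d /), process the symbols left to right:
Symbol S is a non-terminal. Add FIRST(S) \ {ε} = { ')', 'd', 'e' }
S is not nullable (ε ∉ FIRST(S)), so stop here.
FIRST(S d /) = { ')', 'd', 'e' }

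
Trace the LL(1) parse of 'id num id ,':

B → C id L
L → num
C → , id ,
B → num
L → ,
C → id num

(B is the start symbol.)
LL(1) parsing maintains a stack (initially the start symbol over $) and the input. At each step: if the stack top is a terminal, match it against the current input token; if it is a non-terminal N, replace it with the RHS of M[N, lookahead] (the unique production whose predict set contains the lookahead).

Stack is shown with the top on the left.

Stack          Input          Action
------------------------------------
B $            id num id , $  output B → C id L
C id L $       id num id , $  output C → id num
id num id L $  id num id , $  match 'id'
num id L $     num id , $     match 'num'
id L $         id , $         match 'id'
L $            , $            output L → ,
, $            , $            match ','
$              $              accept

The string is accepted.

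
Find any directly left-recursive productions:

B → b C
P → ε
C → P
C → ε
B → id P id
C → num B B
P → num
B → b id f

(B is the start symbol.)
Direct left recursion occurs when N → N α for some non-terminal N (the right-hand side begins with the left-hand side itself).

B → b C: starts with b
P → ε: starts with ε
C → P: starts with P
C → ε: starts with ε
B → id P id: starts with id
C → num B B: starts with num
P → num: starts with num
B → b id f: starts with b

No direct left recursion found.

Answer: No direct left recursion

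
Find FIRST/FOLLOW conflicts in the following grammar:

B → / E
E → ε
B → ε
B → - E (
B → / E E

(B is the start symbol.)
Nullable non-terminals: B, E.

B: nullable alternative(s) B → ε; FOLLOW(B) = { $ }
  B → / E: FIRST \ {ε} = { '/' } — disjoint from FOLLOW(B)
  B → ε: FIRST \ {ε} = { } — this is the only nullable alternative, skip
  B → - E (: FIRST \ {ε} = { '-' } — disjoint from FOLLOW(B)
  B → / E E: FIRST \ {ε} = { '/' } — disjoint from FOLLOW(B)
E has a nullable alternative but only one production, so nothing to check.

No FIRST/FOLLOW conflicts found.

Answer: No FIRST/FOLLOW conflicts.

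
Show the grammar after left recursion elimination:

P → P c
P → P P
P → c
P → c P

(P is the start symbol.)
P → c P'
P → c P P'
P' → c P'
P' → P P'
P' → ε

P is directly left-recursive. The standard transformation for
  A → A α₁ | ... | A α_m | β₁ | ... | β_n
is
  A  → β₁ A' | ... | β_n A'
  A' → α₁ A' | ... | α_m A' | ε

P → c becomes P → c P'
P → c P becomes P → c P P'
P → P c becomes P' → c P'
P → P P becomes P' → P P'
Add P' → ε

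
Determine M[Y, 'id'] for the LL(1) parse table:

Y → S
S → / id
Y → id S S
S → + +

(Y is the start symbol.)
Y → id S S

To find M[Y, 'id'], we find productions for Y where 'id' is in the predict set (PREDICT(N → α) = (FIRST(α) \ {ε}) ∪ (FOLLOW(N) if α ⇒* ε)).

Relevant sets:
  FIRST(S) = { '+', '/' }

Y → S: PREDICT = { '+', '/' }
Y → id S S: PREDICT = { 'id' }
  'id' is in predict set, so this production goes in M[Y, 'id']

M[Y, 'id'] = Y → id S S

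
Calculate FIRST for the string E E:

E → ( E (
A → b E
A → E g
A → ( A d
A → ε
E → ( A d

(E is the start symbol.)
{ '(' }

FIRST sets of the non-terminals involved (from the grammar, by fixed-point iteration):
  FIRST(E) = { '(' }

To compute FIRST(E E), process the symbols left to right:
Symbol E is a non-terminal. Add FIRST(E) \ {ε} = { '(' }
E is not nullable (ε ∉ FIRST(E)), so stop here.
FIRST(E E) = { '(' }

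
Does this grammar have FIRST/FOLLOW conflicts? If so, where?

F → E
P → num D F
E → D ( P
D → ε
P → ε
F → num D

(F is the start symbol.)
A FIRST/FOLLOW conflict occurs when a non-terminal N has a nullable alternative N → β (β ⇒* ε) and another alternative N → α with FIRST(α) ∩ FOLLOW(N) ≠ ∅: on such a lookahead the parser cannot decide between expanding α and letting N vanish via β.

Nullable non-terminals: D, P.
D has a nullable alternative but only one production, so nothing to check.

P: nullable alternative(s) P → ε; FOLLOW(P) = { $ }
  P → num D F: FIRST \ {ε} = { 'num' } — disjoint from FOLLOW(P)
  P → ε: FIRST \ {ε} = { } — this is the only nullable alternative, skip

E, F have no nullable alternative, so no FIRST/FOLLOW check is needed there.

No FIRST/FOLLOW conflicts found.

Answer: No FIRST/FOLLOW conflicts.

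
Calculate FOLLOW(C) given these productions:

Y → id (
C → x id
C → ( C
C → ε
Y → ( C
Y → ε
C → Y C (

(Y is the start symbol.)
In C → ( C: C is at the end; this adds FOLLOW(C) to itself — nothing new
In Y → ( C: C is at the end, add FOLLOW(Y)
In C → Y C (: C is followed by '(', add FIRST('(') \ {ε} = { '(' }

The FOLLOW sets referred to above (computed the same way, to a fixed point):
  FOLLOW(Y) = { $, '(', 'id', 'x' }

Taking the union: FOLLOW(C) = { $, '(', 'id', 'x' }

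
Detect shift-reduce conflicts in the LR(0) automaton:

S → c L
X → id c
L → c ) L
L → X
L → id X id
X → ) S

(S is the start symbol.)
No shift-reduce conflicts

Augment with S' → S and build the canonical LR(0) collection (I0 = CLOSURE({[S' → . S]}), then GOTO on every symbol after a dot until no new states appear). It has 15 states:
  I0: { [S → . c L], [S' → . S] }  — shift
  I1: { [S' → S .] }  — accept
  I2: { [L → . X], [L → . c ) L], [L → . id X id], [S → c . L], [X → . ) S], [X → . id c] }  — shift
  I3: { [S → . c L], [X → ) . S] }  — shift
  I4: { [S → c L .] }  — reduce
  I5: { [L → X .] }  — reduce
  I6: { [L → c . ) L] }  — shift
  I7: { [L → id . X id], [X → . ) S], [X → . id c], [X → id . c] }  — shift
  I8: { [L → id X . id] }  — shift
  I9: { [X → id c .] }  — reduce
  I10: { [X → id . c] }  — shift
  I11: { [L → id X id .] }  — reduce
  I12: { [L → . X], [L → . c ) L], [L → . id X id], [L → c ) . L], [X → . ) S], [X → . id c] }  — shift
  I13: { [L → c ) L .] }  — reduce
  I14: { [X → ) S .] }  — reduce

No state contains both a complete item and a shift item.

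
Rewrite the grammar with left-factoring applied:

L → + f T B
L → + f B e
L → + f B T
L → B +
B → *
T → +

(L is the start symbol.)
Left-factoring transforms A → αβ₁ | αβ₂ into A → αA' and A' → β₁ | β₂
(α is the longest common prefix among the alternatives). Repeat until
no nonterminal has two alternatives with a common prefix.

Round 1: L has alternatives sharing prefix '+ f'. Introduce L': L → + f L'
  Add: L' → T B
  Add: L' → B e
  Add: L' → B T

Round 2: L' has alternatives sharing prefix 'B'. Introduce L'': L' → B L''
  Add: L'' → e
  Add: L'' → T

No remaining common prefixes — done.

Resulting grammar:
L → + f L'
L' → T B
L' → B L''
L'' → e
L'' → T
L → B +
B → *
T → +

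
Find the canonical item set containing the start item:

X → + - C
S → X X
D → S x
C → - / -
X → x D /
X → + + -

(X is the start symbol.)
First, augment the grammar with X' → X
I₀ = CLOSURE({ [X' → . X] }):
  [X' → . X] has the dot before X: add [X → . + - C], [X → . x D /], [X → . + + -]
No further items can be added.

I₀ = { [X → . + + -], [X → . + - C], [X → . x D /], [X' → . X] }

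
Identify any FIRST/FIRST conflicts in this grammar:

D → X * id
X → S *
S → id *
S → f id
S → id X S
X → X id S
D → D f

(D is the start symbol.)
Yes. D → X '*' id / D → D f on { 'f', 'id' }; X → S '*' / X → X id S on { 'f', 'id' }; S → id '*' / S → id X S on { 'id' }

A FIRST/FIRST conflict occurs when two productions N → α and N → β for the same non-terminal have FIRST(α) ∩ FIRST(β) ≠ ∅ (with ε ∈ FIRST of a nullable right-hand side, so two nullable alternatives also conflict).

FIRST sets of the non-terminals at (or reachable through a nullable prefix from) the front of some alternative:
  FIRST(X) = { 'f', 'id' }
  FIRST(D) = { 'f', 'id' }
  FIRST(S) = { 'f', 'id' }

Productions for D:
  D → X * id: FIRST = { 'f', 'id' }
  D → D f: FIRST = { 'f', 'id' }
Productions for X:
  X → S *: FIRST = { 'f', 'id' }
  X → X id S: FIRST = { 'f', 'id' }
Productions for S:
  S → id *: FIRST = { 'id' }
  S → f id: FIRST = { 'f' }
  S → id X S: FIRST = { 'id' }

Conflict for D: D → X * id and D → D f
  Overlap: { 'f', 'id' }
Conflict for X: X → S * and X → X id S
  Overlap: { 'f', 'id' }
Conflict for S: S → id * and S → id X S
  Overlap: { 'id' }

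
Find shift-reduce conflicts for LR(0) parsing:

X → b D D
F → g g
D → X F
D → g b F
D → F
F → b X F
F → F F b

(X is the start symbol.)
A shift-reduce conflict occurs when an LR(0) state has both:
  - a complete (reduce) item [A → α .] (dot at the end), and
  - a shift item [B → β . c γ] (dot before a terminal).

Augment with X' → X and build the canonical LR(0) collection (I0 = CLOSURE({[X' → . X]}), then GOTO on every symbol after a dot until no new states appear). It has 21 states:
  I0: { [X → . b D D], [X' → . X] }  — shift
  I1: { [X' → X .] }  — accept
  I2: { [D → . F], [D → . X F], [D → . g b F], [F → . F F b], [F → . b X F], [F → . g g], [X → . b D D], [X → b . D D] }  — shift
  I3: { [D → . F], [D → . X F], [D → . g b F], [F → . F F b], [F → . b X F], [F → . g g], [X → . b D D], [X → b D . D] }  — shift
  I4: { [D → F .], [F → . F F b], [F → . b X F], [F → . g g], [F → F . F b] }  — shift, reduce
  I5: { [D → X . F], [F → . F F b], [F → . b X F], [F → . g g] }  — shift
  I6: { [D → . F], [D → . X F], [D → . g b F], [F → . F F b], [F → . b X F], [F → . g g], [F → b . X F], [X → . b D D], [X → b . D D] }  — shift
  I7: { [D → g . b F], [F → g . g] }  — shift
  I8: { [D → g b . F], [F → . F F b], [F → . b X F], [F → . g g] }  — shift
  I9: { [F → g g .] }  — reduce
  I10: { [D → g b F .], [F → . F F b], [F → . b X F], [F → . g g], [F → F . F b] }  — shift, reduce
  I11: { [F → b . X F], [X → . b D D] }  — shift
  I12: { [F → g . g] }  — shift
  I13: { [F → . F F b], [F → . b X F], [F → . g g], [F → b X . F] }  — shift
  I14: { [F → . F F b], [F → . b X F], [F → . g g], [F → F . F b], [F → b X F .] }  — shift, reduce
  I15: { [F → . F F b], [F → . b X F], [F → . g g], [F → F . F b], [F → F F . b] }  — shift
  I16: { [F → F F b .], [F → b . X F], [X → . b D D] }  — shift, reduce
  I17: { [D → X . F], [F → . F F b], [F → . b X F], [F → . g g], [F → b X . F] }  — shift
  I18: { [D → X F .], [F → . F F b], [F → . b X F], [F → . g g], [F → F . F b], [F → b X F .] }  — shift, 2 reduces
  I19: { [D → X F .], [F → . F F b], [F → . b X F], [F → . g g], [F → F . F b] }  — shift, reduce
  I20: { [X → b D D .] }  — reduce

I4 contains reduce item [D → F .] and shift items [F → . b X F], [F → . g g] — shift-reduce conflict.
I10 contains reduce item [D → g b F .] and shift items [F → . b X F], [F → . g g] — shift-reduce conflict.
I14 contains reduce item [F → b X F .] and shift items [F → . b X F], [F → . g g] — shift-reduce conflict.
I16 contains reduce item [F → F F b .] and shift item [X → . b D D] — shift-reduce conflict.
I18 contains reduce items [D → X F .], [F → b X F .] and shift items [F → . b X F], [F → . g g] — shift-reduce conflict.
I19 contains reduce item [D → X F .] and shift items [F → . b X F], [F → . g g] — shift-reduce conflict.

Answer: Yes — I4: [D → F .] vs [F → . b X F]; I10: [D → g b F .] vs [F → . b X F]; I14: [F → b X F .] vs [F → . b X F]; I16: [F → F F b .] vs [X → . b D D]; I18: [D → X F .] vs [F → . b X F]; I19: [D → X F .] vs [F → . b X F]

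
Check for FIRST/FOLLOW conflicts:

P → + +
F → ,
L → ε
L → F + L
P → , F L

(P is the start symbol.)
No FIRST/FOLLOW conflicts.

Nullable non-terminals: L.
FIRST sets used below: FIRST(F) = { ',' }

L: nullable alternative(s) L → ε; FOLLOW(L) = { $ }
  L → ε: FIRST \ {ε} = { } — this is the only nullable alternative, skip
  L → F + L: FIRST \ {ε} = { ',' } — disjoint from FOLLOW(L)

F, P have no nullable alternative, so no FIRST/FOLLOW check is needed there.

No FIRST/FOLLOW conflicts found.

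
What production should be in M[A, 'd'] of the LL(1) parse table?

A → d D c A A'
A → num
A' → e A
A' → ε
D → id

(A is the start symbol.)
To find M[A, 'd'], we find productions for A where 'd' is in the predict set (PREDICT(N → α) = (FIRST(α) \ {ε}) ∪ (FOLLOW(N) if α ⇒* ε)).

A → d D c A A': PREDICT = { 'd' }
  'd' is in predict set, so this production goes in M[A, 'd']
A → num: PREDICT = { 'num' }

M[A, 'd'] = A → d D c A A'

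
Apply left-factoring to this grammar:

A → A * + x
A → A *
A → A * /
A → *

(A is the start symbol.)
Left-factoring transforms A → αβ₁ | αβ₂ into A → αA' and A' → β₁ | β₂
(α is the longest common prefix among the alternatives). Repeat until
no nonterminal has two alternatives with a common prefix.

Round 1: A has alternatives sharing prefix 'A *'. Introduce A': A → A * A'
  Add: A' → + x
  Add: A' → ε
  Add: A' → /

No remaining common prefixes — done.

Resulting grammar:
A → A * A'
A' → + x
A' → ε
A' → /
A → *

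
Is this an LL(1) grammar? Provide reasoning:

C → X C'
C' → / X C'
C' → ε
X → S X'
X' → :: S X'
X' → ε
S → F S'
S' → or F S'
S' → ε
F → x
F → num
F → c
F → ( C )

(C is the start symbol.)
A grammar is LL(1) if for each non-terminal N with multiple productions, the predict sets of those productions are pairwise disjoint, where PREDICT(N → α) = (FIRST(α) \ {ε}) ∪ (FOLLOW(N) if α ⇒* ε).

Relevant sets:
  FOLLOW(C') = { $, ')' }
  FOLLOW(X') = { $, ')', '/' }
  FOLLOW(S') = { $, ')', '/', '::' }

For C':
  PREDICT(C' → '/' X C') = { '/' }
  PREDICT(C' → ε) = { $, ')' }
For X':
  PREDICT(X' → :: S X') = { '::' }
  PREDICT(X' → ε) = { $, ')', '/' }
For S':
  PREDICT(S' → or F S') = { 'or' }
  PREDICT(S' → ε) = { $, ')', '/', '::' }
For F:
  PREDICT(F → x) = { 'x' }
  PREDICT(F → num) = { 'num' }
  PREDICT(F → c) = { 'c' }
  PREDICT(F → '(' C ')') = { '(' }
C, X, S have a single production, so nothing to check there.

All predict sets are disjoint. The grammar IS LL(1).

Answer: Yes, the grammar is LL(1).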